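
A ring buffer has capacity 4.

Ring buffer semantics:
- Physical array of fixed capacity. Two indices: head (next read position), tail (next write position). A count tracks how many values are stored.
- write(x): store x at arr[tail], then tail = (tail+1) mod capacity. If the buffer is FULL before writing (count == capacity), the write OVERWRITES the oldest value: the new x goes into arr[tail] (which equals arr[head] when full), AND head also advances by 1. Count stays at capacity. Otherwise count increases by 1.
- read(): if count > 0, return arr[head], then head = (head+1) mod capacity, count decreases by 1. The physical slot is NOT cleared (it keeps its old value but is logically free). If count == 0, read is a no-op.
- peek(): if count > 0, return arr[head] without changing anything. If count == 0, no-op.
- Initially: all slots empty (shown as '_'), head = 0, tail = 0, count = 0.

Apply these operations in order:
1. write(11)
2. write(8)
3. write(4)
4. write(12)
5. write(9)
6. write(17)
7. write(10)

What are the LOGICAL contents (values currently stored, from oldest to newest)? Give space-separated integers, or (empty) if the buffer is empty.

Answer: 12 9 17 10

Derivation:
After op 1 (write(11)): arr=[11 _ _ _] head=0 tail=1 count=1
After op 2 (write(8)): arr=[11 8 _ _] head=0 tail=2 count=2
After op 3 (write(4)): arr=[11 8 4 _] head=0 tail=3 count=3
After op 4 (write(12)): arr=[11 8 4 12] head=0 tail=0 count=4
After op 5 (write(9)): arr=[9 8 4 12] head=1 tail=1 count=4
After op 6 (write(17)): arr=[9 17 4 12] head=2 tail=2 count=4
After op 7 (write(10)): arr=[9 17 10 12] head=3 tail=3 count=4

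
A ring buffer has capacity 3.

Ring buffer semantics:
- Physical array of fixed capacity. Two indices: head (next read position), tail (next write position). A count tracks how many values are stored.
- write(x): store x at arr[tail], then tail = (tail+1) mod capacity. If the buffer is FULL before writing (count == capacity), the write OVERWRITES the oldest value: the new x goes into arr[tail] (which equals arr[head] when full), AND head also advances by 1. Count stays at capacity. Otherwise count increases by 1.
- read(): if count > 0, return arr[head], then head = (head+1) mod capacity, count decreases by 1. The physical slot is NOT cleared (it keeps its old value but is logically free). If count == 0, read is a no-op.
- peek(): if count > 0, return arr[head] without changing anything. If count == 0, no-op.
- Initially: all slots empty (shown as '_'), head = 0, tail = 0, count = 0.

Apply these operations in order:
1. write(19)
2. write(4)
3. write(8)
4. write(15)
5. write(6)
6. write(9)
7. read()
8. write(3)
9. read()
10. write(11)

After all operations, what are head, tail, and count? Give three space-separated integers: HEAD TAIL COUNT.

Answer: 2 2 3

Derivation:
After op 1 (write(19)): arr=[19 _ _] head=0 tail=1 count=1
After op 2 (write(4)): arr=[19 4 _] head=0 tail=2 count=2
After op 3 (write(8)): arr=[19 4 8] head=0 tail=0 count=3
After op 4 (write(15)): arr=[15 4 8] head=1 tail=1 count=3
After op 5 (write(6)): arr=[15 6 8] head=2 tail=2 count=3
After op 6 (write(9)): arr=[15 6 9] head=0 tail=0 count=3
After op 7 (read()): arr=[15 6 9] head=1 tail=0 count=2
After op 8 (write(3)): arr=[3 6 9] head=1 tail=1 count=3
After op 9 (read()): arr=[3 6 9] head=2 tail=1 count=2
After op 10 (write(11)): arr=[3 11 9] head=2 tail=2 count=3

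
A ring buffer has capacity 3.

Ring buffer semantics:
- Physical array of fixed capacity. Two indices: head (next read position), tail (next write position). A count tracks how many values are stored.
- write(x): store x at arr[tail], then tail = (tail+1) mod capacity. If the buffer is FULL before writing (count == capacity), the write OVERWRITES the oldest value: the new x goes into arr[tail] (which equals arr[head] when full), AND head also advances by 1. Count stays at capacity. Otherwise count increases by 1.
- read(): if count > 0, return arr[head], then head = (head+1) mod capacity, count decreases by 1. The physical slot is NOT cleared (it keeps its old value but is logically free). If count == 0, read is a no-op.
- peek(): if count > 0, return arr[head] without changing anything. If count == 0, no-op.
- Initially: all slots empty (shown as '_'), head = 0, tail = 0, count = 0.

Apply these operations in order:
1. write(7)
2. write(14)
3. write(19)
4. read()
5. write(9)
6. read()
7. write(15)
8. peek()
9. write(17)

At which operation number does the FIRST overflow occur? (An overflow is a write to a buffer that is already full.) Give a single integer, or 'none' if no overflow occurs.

After op 1 (write(7)): arr=[7 _ _] head=0 tail=1 count=1
After op 2 (write(14)): arr=[7 14 _] head=0 tail=2 count=2
After op 3 (write(19)): arr=[7 14 19] head=0 tail=0 count=3
After op 4 (read()): arr=[7 14 19] head=1 tail=0 count=2
After op 5 (write(9)): arr=[9 14 19] head=1 tail=1 count=3
After op 6 (read()): arr=[9 14 19] head=2 tail=1 count=2
After op 7 (write(15)): arr=[9 15 19] head=2 tail=2 count=3
After op 8 (peek()): arr=[9 15 19] head=2 tail=2 count=3
After op 9 (write(17)): arr=[9 15 17] head=0 tail=0 count=3

Answer: 9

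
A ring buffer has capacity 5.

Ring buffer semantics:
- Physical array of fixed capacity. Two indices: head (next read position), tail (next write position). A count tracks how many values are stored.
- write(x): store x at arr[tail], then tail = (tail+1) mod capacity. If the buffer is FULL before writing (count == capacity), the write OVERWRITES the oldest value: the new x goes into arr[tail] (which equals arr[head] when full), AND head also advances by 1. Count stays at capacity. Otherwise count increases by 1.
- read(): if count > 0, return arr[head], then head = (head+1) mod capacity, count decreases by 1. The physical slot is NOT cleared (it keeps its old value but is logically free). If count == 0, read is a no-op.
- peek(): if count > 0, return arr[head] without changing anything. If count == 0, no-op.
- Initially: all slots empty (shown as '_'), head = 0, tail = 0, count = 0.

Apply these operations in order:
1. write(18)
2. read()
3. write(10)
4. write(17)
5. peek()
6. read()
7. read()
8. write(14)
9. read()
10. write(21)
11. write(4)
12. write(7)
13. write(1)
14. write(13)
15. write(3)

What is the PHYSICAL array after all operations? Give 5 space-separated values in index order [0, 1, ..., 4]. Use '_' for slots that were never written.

After op 1 (write(18)): arr=[18 _ _ _ _] head=0 tail=1 count=1
After op 2 (read()): arr=[18 _ _ _ _] head=1 tail=1 count=0
After op 3 (write(10)): arr=[18 10 _ _ _] head=1 tail=2 count=1
After op 4 (write(17)): arr=[18 10 17 _ _] head=1 tail=3 count=2
After op 5 (peek()): arr=[18 10 17 _ _] head=1 tail=3 count=2
After op 6 (read()): arr=[18 10 17 _ _] head=2 tail=3 count=1
After op 7 (read()): arr=[18 10 17 _ _] head=3 tail=3 count=0
After op 8 (write(14)): arr=[18 10 17 14 _] head=3 tail=4 count=1
After op 9 (read()): arr=[18 10 17 14 _] head=4 tail=4 count=0
After op 10 (write(21)): arr=[18 10 17 14 21] head=4 tail=0 count=1
After op 11 (write(4)): arr=[4 10 17 14 21] head=4 tail=1 count=2
After op 12 (write(7)): arr=[4 7 17 14 21] head=4 tail=2 count=3
After op 13 (write(1)): arr=[4 7 1 14 21] head=4 tail=3 count=4
After op 14 (write(13)): arr=[4 7 1 13 21] head=4 tail=4 count=5
After op 15 (write(3)): arr=[4 7 1 13 3] head=0 tail=0 count=5

Answer: 4 7 1 13 3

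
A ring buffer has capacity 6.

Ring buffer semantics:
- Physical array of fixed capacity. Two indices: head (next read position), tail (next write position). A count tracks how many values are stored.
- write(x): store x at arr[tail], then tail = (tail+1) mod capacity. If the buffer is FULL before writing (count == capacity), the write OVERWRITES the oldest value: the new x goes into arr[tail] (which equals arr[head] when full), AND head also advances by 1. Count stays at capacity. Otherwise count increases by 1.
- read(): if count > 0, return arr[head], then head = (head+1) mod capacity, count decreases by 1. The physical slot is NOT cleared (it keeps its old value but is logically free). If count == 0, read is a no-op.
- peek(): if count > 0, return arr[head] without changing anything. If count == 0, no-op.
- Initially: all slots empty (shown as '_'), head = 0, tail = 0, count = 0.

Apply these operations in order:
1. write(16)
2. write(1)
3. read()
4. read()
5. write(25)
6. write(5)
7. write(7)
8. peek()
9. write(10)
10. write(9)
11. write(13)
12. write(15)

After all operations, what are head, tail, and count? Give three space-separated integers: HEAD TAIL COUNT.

Answer: 3 3 6

Derivation:
After op 1 (write(16)): arr=[16 _ _ _ _ _] head=0 tail=1 count=1
After op 2 (write(1)): arr=[16 1 _ _ _ _] head=0 tail=2 count=2
After op 3 (read()): arr=[16 1 _ _ _ _] head=1 tail=2 count=1
After op 4 (read()): arr=[16 1 _ _ _ _] head=2 tail=2 count=0
After op 5 (write(25)): arr=[16 1 25 _ _ _] head=2 tail=3 count=1
After op 6 (write(5)): arr=[16 1 25 5 _ _] head=2 tail=4 count=2
After op 7 (write(7)): arr=[16 1 25 5 7 _] head=2 tail=5 count=3
After op 8 (peek()): arr=[16 1 25 5 7 _] head=2 tail=5 count=3
After op 9 (write(10)): arr=[16 1 25 5 7 10] head=2 tail=0 count=4
After op 10 (write(9)): arr=[9 1 25 5 7 10] head=2 tail=1 count=5
After op 11 (write(13)): arr=[9 13 25 5 7 10] head=2 tail=2 count=6
After op 12 (write(15)): arr=[9 13 15 5 7 10] head=3 tail=3 count=6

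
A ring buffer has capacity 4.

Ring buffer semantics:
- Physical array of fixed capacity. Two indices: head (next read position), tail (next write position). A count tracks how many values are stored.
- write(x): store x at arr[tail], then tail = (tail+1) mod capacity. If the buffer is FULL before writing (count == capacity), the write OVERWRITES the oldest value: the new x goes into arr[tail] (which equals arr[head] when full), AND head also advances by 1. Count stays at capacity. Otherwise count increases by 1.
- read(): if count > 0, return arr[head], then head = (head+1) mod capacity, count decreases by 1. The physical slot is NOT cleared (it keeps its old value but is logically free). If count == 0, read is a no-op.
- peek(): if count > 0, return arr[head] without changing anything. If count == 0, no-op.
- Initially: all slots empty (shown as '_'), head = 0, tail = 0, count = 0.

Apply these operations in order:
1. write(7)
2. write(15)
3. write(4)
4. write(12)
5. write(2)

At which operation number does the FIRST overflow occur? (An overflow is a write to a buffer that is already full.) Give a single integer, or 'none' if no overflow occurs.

Answer: 5

Derivation:
After op 1 (write(7)): arr=[7 _ _ _] head=0 tail=1 count=1
After op 2 (write(15)): arr=[7 15 _ _] head=0 tail=2 count=2
After op 3 (write(4)): arr=[7 15 4 _] head=0 tail=3 count=3
After op 4 (write(12)): arr=[7 15 4 12] head=0 tail=0 count=4
After op 5 (write(2)): arr=[2 15 4 12] head=1 tail=1 count=4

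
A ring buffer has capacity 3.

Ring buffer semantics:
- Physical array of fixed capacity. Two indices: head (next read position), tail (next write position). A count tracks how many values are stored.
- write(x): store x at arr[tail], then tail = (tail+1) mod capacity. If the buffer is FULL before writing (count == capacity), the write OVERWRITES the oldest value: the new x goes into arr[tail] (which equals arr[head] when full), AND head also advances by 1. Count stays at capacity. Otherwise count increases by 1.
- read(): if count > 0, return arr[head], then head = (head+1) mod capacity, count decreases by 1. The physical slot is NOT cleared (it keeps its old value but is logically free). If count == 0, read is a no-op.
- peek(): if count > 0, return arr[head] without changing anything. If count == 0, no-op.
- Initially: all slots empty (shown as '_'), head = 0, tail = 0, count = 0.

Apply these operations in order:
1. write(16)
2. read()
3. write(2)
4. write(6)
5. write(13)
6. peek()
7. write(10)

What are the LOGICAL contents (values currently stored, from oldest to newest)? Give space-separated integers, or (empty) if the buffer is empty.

After op 1 (write(16)): arr=[16 _ _] head=0 tail=1 count=1
After op 2 (read()): arr=[16 _ _] head=1 tail=1 count=0
After op 3 (write(2)): arr=[16 2 _] head=1 tail=2 count=1
After op 4 (write(6)): arr=[16 2 6] head=1 tail=0 count=2
After op 5 (write(13)): arr=[13 2 6] head=1 tail=1 count=3
After op 6 (peek()): arr=[13 2 6] head=1 tail=1 count=3
After op 7 (write(10)): arr=[13 10 6] head=2 tail=2 count=3

Answer: 6 13 10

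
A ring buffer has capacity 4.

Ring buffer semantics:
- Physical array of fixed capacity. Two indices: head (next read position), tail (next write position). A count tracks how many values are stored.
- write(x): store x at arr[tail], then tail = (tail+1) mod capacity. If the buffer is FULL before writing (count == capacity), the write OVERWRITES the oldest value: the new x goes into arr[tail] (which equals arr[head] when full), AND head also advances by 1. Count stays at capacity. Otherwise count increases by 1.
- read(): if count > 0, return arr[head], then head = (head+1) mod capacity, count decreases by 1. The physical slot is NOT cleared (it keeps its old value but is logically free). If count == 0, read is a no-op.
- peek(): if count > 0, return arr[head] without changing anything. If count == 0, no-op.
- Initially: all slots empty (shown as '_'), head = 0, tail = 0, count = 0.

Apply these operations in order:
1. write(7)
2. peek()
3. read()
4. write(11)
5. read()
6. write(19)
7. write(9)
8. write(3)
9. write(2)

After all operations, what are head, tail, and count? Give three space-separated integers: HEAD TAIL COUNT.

Answer: 2 2 4

Derivation:
After op 1 (write(7)): arr=[7 _ _ _] head=0 tail=1 count=1
After op 2 (peek()): arr=[7 _ _ _] head=0 tail=1 count=1
After op 3 (read()): arr=[7 _ _ _] head=1 tail=1 count=0
After op 4 (write(11)): arr=[7 11 _ _] head=1 tail=2 count=1
After op 5 (read()): arr=[7 11 _ _] head=2 tail=2 count=0
After op 6 (write(19)): arr=[7 11 19 _] head=2 tail=3 count=1
After op 7 (write(9)): arr=[7 11 19 9] head=2 tail=0 count=2
After op 8 (write(3)): arr=[3 11 19 9] head=2 tail=1 count=3
After op 9 (write(2)): arr=[3 2 19 9] head=2 tail=2 count=4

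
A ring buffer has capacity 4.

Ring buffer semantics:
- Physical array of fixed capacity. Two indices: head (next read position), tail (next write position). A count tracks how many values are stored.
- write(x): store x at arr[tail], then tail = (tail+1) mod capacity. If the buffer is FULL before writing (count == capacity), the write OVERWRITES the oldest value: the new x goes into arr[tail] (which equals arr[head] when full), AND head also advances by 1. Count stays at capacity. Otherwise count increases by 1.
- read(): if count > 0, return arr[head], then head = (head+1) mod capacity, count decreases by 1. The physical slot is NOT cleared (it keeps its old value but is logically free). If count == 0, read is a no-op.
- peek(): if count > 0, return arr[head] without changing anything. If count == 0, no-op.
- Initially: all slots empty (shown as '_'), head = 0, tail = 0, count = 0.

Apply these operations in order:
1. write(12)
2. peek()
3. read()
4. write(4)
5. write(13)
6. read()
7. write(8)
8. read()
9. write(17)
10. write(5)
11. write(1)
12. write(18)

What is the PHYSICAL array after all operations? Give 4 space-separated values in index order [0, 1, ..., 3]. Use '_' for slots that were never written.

Answer: 17 5 1 18

Derivation:
After op 1 (write(12)): arr=[12 _ _ _] head=0 tail=1 count=1
After op 2 (peek()): arr=[12 _ _ _] head=0 tail=1 count=1
After op 3 (read()): arr=[12 _ _ _] head=1 tail=1 count=0
After op 4 (write(4)): arr=[12 4 _ _] head=1 tail=2 count=1
After op 5 (write(13)): arr=[12 4 13 _] head=1 tail=3 count=2
After op 6 (read()): arr=[12 4 13 _] head=2 tail=3 count=1
After op 7 (write(8)): arr=[12 4 13 8] head=2 tail=0 count=2
After op 8 (read()): arr=[12 4 13 8] head=3 tail=0 count=1
After op 9 (write(17)): arr=[17 4 13 8] head=3 tail=1 count=2
After op 10 (write(5)): arr=[17 5 13 8] head=3 tail=2 count=3
After op 11 (write(1)): arr=[17 5 1 8] head=3 tail=3 count=4
After op 12 (write(18)): arr=[17 5 1 18] head=0 tail=0 count=4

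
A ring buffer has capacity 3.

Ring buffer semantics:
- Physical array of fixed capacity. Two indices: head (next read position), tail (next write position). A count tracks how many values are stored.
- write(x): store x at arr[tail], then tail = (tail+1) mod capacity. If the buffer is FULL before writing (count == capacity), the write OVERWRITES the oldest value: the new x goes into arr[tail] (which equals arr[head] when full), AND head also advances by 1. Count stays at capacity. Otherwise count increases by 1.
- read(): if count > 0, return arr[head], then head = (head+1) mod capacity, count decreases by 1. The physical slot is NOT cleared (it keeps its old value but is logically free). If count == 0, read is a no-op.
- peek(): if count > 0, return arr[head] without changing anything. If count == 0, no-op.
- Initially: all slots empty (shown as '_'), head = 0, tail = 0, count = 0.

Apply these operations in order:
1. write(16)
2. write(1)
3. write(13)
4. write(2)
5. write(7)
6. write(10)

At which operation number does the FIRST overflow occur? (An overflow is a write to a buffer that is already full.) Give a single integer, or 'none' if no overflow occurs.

Answer: 4

Derivation:
After op 1 (write(16)): arr=[16 _ _] head=0 tail=1 count=1
After op 2 (write(1)): arr=[16 1 _] head=0 tail=2 count=2
After op 3 (write(13)): arr=[16 1 13] head=0 tail=0 count=3
After op 4 (write(2)): arr=[2 1 13] head=1 tail=1 count=3
After op 5 (write(7)): arr=[2 7 13] head=2 tail=2 count=3
After op 6 (write(10)): arr=[2 7 10] head=0 tail=0 count=3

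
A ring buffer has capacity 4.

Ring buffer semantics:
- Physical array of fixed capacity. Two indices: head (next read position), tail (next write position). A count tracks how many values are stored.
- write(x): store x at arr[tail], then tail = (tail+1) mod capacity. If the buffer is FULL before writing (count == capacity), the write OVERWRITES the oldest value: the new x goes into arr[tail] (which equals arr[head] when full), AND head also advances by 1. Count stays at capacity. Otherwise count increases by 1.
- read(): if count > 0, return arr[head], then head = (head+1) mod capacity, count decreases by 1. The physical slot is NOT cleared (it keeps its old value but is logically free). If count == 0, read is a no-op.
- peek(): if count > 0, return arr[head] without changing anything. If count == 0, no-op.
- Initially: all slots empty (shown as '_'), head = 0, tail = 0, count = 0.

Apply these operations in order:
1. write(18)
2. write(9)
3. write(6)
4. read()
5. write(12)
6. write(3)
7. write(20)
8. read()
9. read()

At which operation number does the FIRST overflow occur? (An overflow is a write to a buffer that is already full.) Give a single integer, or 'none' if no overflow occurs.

After op 1 (write(18)): arr=[18 _ _ _] head=0 tail=1 count=1
After op 2 (write(9)): arr=[18 9 _ _] head=0 tail=2 count=2
After op 3 (write(6)): arr=[18 9 6 _] head=0 tail=3 count=3
After op 4 (read()): arr=[18 9 6 _] head=1 tail=3 count=2
After op 5 (write(12)): arr=[18 9 6 12] head=1 tail=0 count=3
After op 6 (write(3)): arr=[3 9 6 12] head=1 tail=1 count=4
After op 7 (write(20)): arr=[3 20 6 12] head=2 tail=2 count=4
After op 8 (read()): arr=[3 20 6 12] head=3 tail=2 count=3
After op 9 (read()): arr=[3 20 6 12] head=0 tail=2 count=2

Answer: 7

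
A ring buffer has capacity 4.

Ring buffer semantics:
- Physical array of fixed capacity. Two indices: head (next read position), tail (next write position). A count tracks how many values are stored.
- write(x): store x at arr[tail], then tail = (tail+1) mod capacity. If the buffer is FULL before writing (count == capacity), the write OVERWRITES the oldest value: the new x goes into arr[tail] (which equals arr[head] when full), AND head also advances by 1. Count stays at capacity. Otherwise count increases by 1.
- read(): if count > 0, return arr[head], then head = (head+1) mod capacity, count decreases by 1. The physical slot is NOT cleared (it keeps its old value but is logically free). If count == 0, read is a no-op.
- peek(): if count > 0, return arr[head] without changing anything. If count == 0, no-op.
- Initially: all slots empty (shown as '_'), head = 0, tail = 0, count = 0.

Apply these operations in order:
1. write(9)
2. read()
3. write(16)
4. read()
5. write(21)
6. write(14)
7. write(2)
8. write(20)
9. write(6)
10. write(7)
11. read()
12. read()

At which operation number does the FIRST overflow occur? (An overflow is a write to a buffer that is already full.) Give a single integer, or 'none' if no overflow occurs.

After op 1 (write(9)): arr=[9 _ _ _] head=0 tail=1 count=1
After op 2 (read()): arr=[9 _ _ _] head=1 tail=1 count=0
After op 3 (write(16)): arr=[9 16 _ _] head=1 tail=2 count=1
After op 4 (read()): arr=[9 16 _ _] head=2 tail=2 count=0
After op 5 (write(21)): arr=[9 16 21 _] head=2 tail=3 count=1
After op 6 (write(14)): arr=[9 16 21 14] head=2 tail=0 count=2
After op 7 (write(2)): arr=[2 16 21 14] head=2 tail=1 count=3
After op 8 (write(20)): arr=[2 20 21 14] head=2 tail=2 count=4
After op 9 (write(6)): arr=[2 20 6 14] head=3 tail=3 count=4
After op 10 (write(7)): arr=[2 20 6 7] head=0 tail=0 count=4
After op 11 (read()): arr=[2 20 6 7] head=1 tail=0 count=3
After op 12 (read()): arr=[2 20 6 7] head=2 tail=0 count=2

Answer: 9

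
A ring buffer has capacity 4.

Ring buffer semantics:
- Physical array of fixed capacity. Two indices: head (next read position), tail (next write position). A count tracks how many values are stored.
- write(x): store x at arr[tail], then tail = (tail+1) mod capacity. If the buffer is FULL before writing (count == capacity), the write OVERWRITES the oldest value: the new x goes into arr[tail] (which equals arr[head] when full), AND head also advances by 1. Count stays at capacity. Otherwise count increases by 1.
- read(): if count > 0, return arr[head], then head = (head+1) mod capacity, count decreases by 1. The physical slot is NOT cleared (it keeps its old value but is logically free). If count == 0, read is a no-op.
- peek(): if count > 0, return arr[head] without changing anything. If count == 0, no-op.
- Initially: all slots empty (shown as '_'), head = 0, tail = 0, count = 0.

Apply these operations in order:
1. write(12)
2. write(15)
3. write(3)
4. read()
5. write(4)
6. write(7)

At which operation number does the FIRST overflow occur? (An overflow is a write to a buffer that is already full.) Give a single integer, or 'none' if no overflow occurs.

Answer: none

Derivation:
After op 1 (write(12)): arr=[12 _ _ _] head=0 tail=1 count=1
After op 2 (write(15)): arr=[12 15 _ _] head=0 tail=2 count=2
After op 3 (write(3)): arr=[12 15 3 _] head=0 tail=3 count=3
After op 4 (read()): arr=[12 15 3 _] head=1 tail=3 count=2
After op 5 (write(4)): arr=[12 15 3 4] head=1 tail=0 count=3
After op 6 (write(7)): arr=[7 15 3 4] head=1 tail=1 count=4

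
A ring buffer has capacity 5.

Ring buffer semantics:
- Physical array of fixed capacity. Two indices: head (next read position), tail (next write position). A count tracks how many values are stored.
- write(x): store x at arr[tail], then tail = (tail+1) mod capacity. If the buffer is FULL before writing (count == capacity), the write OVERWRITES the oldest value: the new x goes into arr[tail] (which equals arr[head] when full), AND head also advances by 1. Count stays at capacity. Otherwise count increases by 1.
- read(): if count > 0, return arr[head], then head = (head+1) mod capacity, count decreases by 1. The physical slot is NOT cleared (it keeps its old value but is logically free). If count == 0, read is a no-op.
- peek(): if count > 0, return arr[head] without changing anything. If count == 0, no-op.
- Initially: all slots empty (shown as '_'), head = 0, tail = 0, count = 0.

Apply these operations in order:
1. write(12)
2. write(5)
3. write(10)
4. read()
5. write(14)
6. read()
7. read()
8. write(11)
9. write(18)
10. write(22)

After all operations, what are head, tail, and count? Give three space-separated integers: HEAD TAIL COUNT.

After op 1 (write(12)): arr=[12 _ _ _ _] head=0 tail=1 count=1
After op 2 (write(5)): arr=[12 5 _ _ _] head=0 tail=2 count=2
After op 3 (write(10)): arr=[12 5 10 _ _] head=0 tail=3 count=3
After op 4 (read()): arr=[12 5 10 _ _] head=1 tail=3 count=2
After op 5 (write(14)): arr=[12 5 10 14 _] head=1 tail=4 count=3
After op 6 (read()): arr=[12 5 10 14 _] head=2 tail=4 count=2
After op 7 (read()): arr=[12 5 10 14 _] head=3 tail=4 count=1
After op 8 (write(11)): arr=[12 5 10 14 11] head=3 tail=0 count=2
After op 9 (write(18)): arr=[18 5 10 14 11] head=3 tail=1 count=3
After op 10 (write(22)): arr=[18 22 10 14 11] head=3 tail=2 count=4

Answer: 3 2 4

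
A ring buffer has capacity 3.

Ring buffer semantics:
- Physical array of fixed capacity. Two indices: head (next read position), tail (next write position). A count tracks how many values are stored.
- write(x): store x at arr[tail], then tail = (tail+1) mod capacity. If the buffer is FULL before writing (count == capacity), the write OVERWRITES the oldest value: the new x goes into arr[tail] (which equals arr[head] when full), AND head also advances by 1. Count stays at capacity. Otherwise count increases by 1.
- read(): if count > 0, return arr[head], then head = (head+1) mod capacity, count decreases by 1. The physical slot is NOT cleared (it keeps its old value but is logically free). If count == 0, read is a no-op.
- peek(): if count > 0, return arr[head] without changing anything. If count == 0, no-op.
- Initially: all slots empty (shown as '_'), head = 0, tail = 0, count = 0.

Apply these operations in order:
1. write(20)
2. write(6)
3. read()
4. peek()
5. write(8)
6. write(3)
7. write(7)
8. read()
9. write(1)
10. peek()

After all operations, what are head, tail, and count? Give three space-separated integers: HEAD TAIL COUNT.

Answer: 0 0 3

Derivation:
After op 1 (write(20)): arr=[20 _ _] head=0 tail=1 count=1
After op 2 (write(6)): arr=[20 6 _] head=0 tail=2 count=2
After op 3 (read()): arr=[20 6 _] head=1 tail=2 count=1
After op 4 (peek()): arr=[20 6 _] head=1 tail=2 count=1
After op 5 (write(8)): arr=[20 6 8] head=1 tail=0 count=2
After op 6 (write(3)): arr=[3 6 8] head=1 tail=1 count=3
After op 7 (write(7)): arr=[3 7 8] head=2 tail=2 count=3
After op 8 (read()): arr=[3 7 8] head=0 tail=2 count=2
After op 9 (write(1)): arr=[3 7 1] head=0 tail=0 count=3
After op 10 (peek()): arr=[3 7 1] head=0 tail=0 count=3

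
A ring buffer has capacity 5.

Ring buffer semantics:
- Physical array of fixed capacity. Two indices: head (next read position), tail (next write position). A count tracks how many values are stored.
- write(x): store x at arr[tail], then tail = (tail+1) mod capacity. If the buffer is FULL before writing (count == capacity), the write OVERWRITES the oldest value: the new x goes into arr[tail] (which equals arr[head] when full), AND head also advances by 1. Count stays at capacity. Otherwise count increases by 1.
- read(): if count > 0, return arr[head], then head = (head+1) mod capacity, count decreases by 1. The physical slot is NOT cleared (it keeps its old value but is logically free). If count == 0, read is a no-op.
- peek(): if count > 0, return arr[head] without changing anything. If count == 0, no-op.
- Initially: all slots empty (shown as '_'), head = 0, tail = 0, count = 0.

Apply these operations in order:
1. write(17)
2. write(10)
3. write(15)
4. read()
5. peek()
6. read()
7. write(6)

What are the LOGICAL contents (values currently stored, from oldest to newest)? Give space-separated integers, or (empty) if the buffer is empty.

After op 1 (write(17)): arr=[17 _ _ _ _] head=0 tail=1 count=1
After op 2 (write(10)): arr=[17 10 _ _ _] head=0 tail=2 count=2
After op 3 (write(15)): arr=[17 10 15 _ _] head=0 tail=3 count=3
After op 4 (read()): arr=[17 10 15 _ _] head=1 tail=3 count=2
After op 5 (peek()): arr=[17 10 15 _ _] head=1 tail=3 count=2
After op 6 (read()): arr=[17 10 15 _ _] head=2 tail=3 count=1
After op 7 (write(6)): arr=[17 10 15 6 _] head=2 tail=4 count=2

Answer: 15 6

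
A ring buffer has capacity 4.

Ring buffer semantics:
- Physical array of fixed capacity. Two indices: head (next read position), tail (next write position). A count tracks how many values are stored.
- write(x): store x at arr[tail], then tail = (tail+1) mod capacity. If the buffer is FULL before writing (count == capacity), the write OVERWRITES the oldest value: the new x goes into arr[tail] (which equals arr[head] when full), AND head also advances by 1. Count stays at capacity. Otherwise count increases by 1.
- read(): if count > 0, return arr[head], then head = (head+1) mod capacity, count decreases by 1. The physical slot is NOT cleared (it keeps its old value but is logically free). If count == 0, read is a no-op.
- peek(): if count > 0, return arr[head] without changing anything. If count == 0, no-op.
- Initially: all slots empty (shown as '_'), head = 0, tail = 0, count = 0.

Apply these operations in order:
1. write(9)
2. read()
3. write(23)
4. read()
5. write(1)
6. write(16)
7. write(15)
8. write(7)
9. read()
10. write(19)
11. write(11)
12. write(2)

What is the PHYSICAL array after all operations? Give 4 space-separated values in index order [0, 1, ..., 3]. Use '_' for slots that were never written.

Answer: 2 7 19 11

Derivation:
After op 1 (write(9)): arr=[9 _ _ _] head=0 tail=1 count=1
After op 2 (read()): arr=[9 _ _ _] head=1 tail=1 count=0
After op 3 (write(23)): arr=[9 23 _ _] head=1 tail=2 count=1
After op 4 (read()): arr=[9 23 _ _] head=2 tail=2 count=0
After op 5 (write(1)): arr=[9 23 1 _] head=2 tail=3 count=1
After op 6 (write(16)): arr=[9 23 1 16] head=2 tail=0 count=2
After op 7 (write(15)): arr=[15 23 1 16] head=2 tail=1 count=3
After op 8 (write(7)): arr=[15 7 1 16] head=2 tail=2 count=4
After op 9 (read()): arr=[15 7 1 16] head=3 tail=2 count=3
After op 10 (write(19)): arr=[15 7 19 16] head=3 tail=3 count=4
After op 11 (write(11)): arr=[15 7 19 11] head=0 tail=0 count=4
After op 12 (write(2)): arr=[2 7 19 11] head=1 tail=1 count=4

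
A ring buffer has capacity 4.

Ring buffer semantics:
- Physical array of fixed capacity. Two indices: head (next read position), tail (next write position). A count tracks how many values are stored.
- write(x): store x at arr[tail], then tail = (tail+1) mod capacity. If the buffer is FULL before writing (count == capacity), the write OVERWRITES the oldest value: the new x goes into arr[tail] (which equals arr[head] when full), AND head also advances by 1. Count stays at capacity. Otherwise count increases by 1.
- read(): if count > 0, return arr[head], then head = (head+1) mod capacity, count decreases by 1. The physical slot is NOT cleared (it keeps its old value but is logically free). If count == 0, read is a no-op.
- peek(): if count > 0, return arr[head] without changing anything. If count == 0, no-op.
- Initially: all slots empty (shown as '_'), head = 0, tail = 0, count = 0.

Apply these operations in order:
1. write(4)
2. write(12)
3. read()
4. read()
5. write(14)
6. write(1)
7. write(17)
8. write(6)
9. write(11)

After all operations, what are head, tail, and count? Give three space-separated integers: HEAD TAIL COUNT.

After op 1 (write(4)): arr=[4 _ _ _] head=0 tail=1 count=1
After op 2 (write(12)): arr=[4 12 _ _] head=0 tail=2 count=2
After op 3 (read()): arr=[4 12 _ _] head=1 tail=2 count=1
After op 4 (read()): arr=[4 12 _ _] head=2 tail=2 count=0
After op 5 (write(14)): arr=[4 12 14 _] head=2 tail=3 count=1
After op 6 (write(1)): arr=[4 12 14 1] head=2 tail=0 count=2
After op 7 (write(17)): arr=[17 12 14 1] head=2 tail=1 count=3
After op 8 (write(6)): arr=[17 6 14 1] head=2 tail=2 count=4
After op 9 (write(11)): arr=[17 6 11 1] head=3 tail=3 count=4

Answer: 3 3 4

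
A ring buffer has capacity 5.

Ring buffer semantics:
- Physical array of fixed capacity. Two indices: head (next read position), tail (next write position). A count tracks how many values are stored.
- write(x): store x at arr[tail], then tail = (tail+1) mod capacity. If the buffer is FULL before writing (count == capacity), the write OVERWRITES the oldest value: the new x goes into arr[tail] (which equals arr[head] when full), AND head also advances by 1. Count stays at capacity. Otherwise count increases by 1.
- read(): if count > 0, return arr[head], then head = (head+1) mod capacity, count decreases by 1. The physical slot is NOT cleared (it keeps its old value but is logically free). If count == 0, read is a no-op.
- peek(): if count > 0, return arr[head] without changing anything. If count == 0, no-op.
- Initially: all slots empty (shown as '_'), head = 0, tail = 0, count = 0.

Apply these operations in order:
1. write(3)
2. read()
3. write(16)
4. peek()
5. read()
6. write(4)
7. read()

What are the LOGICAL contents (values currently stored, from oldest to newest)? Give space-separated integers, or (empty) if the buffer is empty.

Answer: (empty)

Derivation:
After op 1 (write(3)): arr=[3 _ _ _ _] head=0 tail=1 count=1
After op 2 (read()): arr=[3 _ _ _ _] head=1 tail=1 count=0
After op 3 (write(16)): arr=[3 16 _ _ _] head=1 tail=2 count=1
After op 4 (peek()): arr=[3 16 _ _ _] head=1 tail=2 count=1
After op 5 (read()): arr=[3 16 _ _ _] head=2 tail=2 count=0
After op 6 (write(4)): arr=[3 16 4 _ _] head=2 tail=3 count=1
After op 7 (read()): arr=[3 16 4 _ _] head=3 tail=3 count=0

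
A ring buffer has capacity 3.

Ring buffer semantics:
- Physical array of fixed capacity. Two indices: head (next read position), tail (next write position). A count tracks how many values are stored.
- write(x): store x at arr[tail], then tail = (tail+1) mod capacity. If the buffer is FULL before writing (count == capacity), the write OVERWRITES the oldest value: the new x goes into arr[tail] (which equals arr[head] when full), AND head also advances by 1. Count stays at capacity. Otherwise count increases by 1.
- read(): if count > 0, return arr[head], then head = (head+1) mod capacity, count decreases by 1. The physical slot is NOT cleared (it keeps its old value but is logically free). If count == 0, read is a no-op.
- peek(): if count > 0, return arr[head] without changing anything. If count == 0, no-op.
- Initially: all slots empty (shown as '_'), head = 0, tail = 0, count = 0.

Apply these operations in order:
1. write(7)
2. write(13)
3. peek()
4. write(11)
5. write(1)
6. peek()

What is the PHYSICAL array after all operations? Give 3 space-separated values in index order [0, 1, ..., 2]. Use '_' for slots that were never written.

After op 1 (write(7)): arr=[7 _ _] head=0 tail=1 count=1
After op 2 (write(13)): arr=[7 13 _] head=0 tail=2 count=2
After op 3 (peek()): arr=[7 13 _] head=0 tail=2 count=2
After op 4 (write(11)): arr=[7 13 11] head=0 tail=0 count=3
After op 5 (write(1)): arr=[1 13 11] head=1 tail=1 count=3
After op 6 (peek()): arr=[1 13 11] head=1 tail=1 count=3

Answer: 1 13 11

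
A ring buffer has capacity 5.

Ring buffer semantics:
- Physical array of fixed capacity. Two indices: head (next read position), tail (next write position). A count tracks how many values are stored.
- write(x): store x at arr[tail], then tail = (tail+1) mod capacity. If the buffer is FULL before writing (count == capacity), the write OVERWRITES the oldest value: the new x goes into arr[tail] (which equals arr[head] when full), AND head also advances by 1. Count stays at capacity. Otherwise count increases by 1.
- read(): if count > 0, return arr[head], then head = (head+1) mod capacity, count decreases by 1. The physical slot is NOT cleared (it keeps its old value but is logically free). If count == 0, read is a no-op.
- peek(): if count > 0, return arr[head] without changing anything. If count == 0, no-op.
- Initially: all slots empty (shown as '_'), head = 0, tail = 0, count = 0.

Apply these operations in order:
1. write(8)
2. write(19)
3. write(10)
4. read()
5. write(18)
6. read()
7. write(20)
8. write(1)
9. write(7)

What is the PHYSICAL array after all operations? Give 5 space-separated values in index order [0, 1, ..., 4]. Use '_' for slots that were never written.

After op 1 (write(8)): arr=[8 _ _ _ _] head=0 tail=1 count=1
After op 2 (write(19)): arr=[8 19 _ _ _] head=0 tail=2 count=2
After op 3 (write(10)): arr=[8 19 10 _ _] head=0 tail=3 count=3
After op 4 (read()): arr=[8 19 10 _ _] head=1 tail=3 count=2
After op 5 (write(18)): arr=[8 19 10 18 _] head=1 tail=4 count=3
After op 6 (read()): arr=[8 19 10 18 _] head=2 tail=4 count=2
After op 7 (write(20)): arr=[8 19 10 18 20] head=2 tail=0 count=3
After op 8 (write(1)): arr=[1 19 10 18 20] head=2 tail=1 count=4
After op 9 (write(7)): arr=[1 7 10 18 20] head=2 tail=2 count=5

Answer: 1 7 10 18 20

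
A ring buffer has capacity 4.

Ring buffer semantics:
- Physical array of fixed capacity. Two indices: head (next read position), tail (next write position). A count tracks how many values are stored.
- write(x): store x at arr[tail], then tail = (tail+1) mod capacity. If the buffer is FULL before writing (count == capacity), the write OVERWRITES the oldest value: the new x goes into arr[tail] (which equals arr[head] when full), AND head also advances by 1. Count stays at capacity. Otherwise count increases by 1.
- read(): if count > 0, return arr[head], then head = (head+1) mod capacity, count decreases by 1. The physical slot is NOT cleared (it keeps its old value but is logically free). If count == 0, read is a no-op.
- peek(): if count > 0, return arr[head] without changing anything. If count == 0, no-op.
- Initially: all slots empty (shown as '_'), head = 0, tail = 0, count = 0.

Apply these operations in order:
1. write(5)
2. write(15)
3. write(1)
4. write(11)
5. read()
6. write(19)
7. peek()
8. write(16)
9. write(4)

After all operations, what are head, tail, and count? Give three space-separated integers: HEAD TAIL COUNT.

After op 1 (write(5)): arr=[5 _ _ _] head=0 tail=1 count=1
After op 2 (write(15)): arr=[5 15 _ _] head=0 tail=2 count=2
After op 3 (write(1)): arr=[5 15 1 _] head=0 tail=3 count=3
After op 4 (write(11)): arr=[5 15 1 11] head=0 tail=0 count=4
After op 5 (read()): arr=[5 15 1 11] head=1 tail=0 count=3
After op 6 (write(19)): arr=[19 15 1 11] head=1 tail=1 count=4
After op 7 (peek()): arr=[19 15 1 11] head=1 tail=1 count=4
After op 8 (write(16)): arr=[19 16 1 11] head=2 tail=2 count=4
After op 9 (write(4)): arr=[19 16 4 11] head=3 tail=3 count=4

Answer: 3 3 4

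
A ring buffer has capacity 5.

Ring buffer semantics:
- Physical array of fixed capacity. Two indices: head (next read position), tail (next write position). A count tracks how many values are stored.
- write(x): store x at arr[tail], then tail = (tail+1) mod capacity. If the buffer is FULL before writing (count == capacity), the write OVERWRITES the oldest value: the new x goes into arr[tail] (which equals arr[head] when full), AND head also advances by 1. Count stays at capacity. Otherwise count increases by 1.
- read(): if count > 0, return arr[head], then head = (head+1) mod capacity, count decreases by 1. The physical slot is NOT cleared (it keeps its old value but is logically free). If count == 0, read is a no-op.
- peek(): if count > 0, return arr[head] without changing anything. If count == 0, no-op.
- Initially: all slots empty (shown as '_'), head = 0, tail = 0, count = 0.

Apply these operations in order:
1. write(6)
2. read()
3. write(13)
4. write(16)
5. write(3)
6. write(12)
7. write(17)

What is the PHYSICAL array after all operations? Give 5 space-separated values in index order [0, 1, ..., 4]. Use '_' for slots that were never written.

Answer: 17 13 16 3 12

Derivation:
After op 1 (write(6)): arr=[6 _ _ _ _] head=0 tail=1 count=1
After op 2 (read()): arr=[6 _ _ _ _] head=1 tail=1 count=0
After op 3 (write(13)): arr=[6 13 _ _ _] head=1 tail=2 count=1
After op 4 (write(16)): arr=[6 13 16 _ _] head=1 tail=3 count=2
After op 5 (write(3)): arr=[6 13 16 3 _] head=1 tail=4 count=3
After op 6 (write(12)): arr=[6 13 16 3 12] head=1 tail=0 count=4
After op 7 (write(17)): arr=[17 13 16 3 12] head=1 tail=1 count=5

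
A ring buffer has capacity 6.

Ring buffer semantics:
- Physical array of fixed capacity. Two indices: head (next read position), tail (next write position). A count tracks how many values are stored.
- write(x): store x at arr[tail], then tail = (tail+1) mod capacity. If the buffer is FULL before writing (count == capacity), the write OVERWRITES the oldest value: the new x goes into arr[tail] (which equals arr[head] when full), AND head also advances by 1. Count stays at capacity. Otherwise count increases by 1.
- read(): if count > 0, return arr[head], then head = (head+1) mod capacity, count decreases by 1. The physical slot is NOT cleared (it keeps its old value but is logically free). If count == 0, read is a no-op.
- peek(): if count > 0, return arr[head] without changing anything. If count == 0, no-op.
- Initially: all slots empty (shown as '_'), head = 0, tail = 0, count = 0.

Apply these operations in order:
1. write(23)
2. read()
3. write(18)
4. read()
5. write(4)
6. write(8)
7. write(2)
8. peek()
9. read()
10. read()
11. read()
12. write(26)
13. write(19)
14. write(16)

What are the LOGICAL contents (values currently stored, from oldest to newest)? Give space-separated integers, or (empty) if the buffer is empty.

Answer: 26 19 16

Derivation:
After op 1 (write(23)): arr=[23 _ _ _ _ _] head=0 tail=1 count=1
After op 2 (read()): arr=[23 _ _ _ _ _] head=1 tail=1 count=0
After op 3 (write(18)): arr=[23 18 _ _ _ _] head=1 tail=2 count=1
After op 4 (read()): arr=[23 18 _ _ _ _] head=2 tail=2 count=0
After op 5 (write(4)): arr=[23 18 4 _ _ _] head=2 tail=3 count=1
After op 6 (write(8)): arr=[23 18 4 8 _ _] head=2 tail=4 count=2
After op 7 (write(2)): arr=[23 18 4 8 2 _] head=2 tail=5 count=3
After op 8 (peek()): arr=[23 18 4 8 2 _] head=2 tail=5 count=3
After op 9 (read()): arr=[23 18 4 8 2 _] head=3 tail=5 count=2
After op 10 (read()): arr=[23 18 4 8 2 _] head=4 tail=5 count=1
After op 11 (read()): arr=[23 18 4 8 2 _] head=5 tail=5 count=0
After op 12 (write(26)): arr=[23 18 4 8 2 26] head=5 tail=0 count=1
After op 13 (write(19)): arr=[19 18 4 8 2 26] head=5 tail=1 count=2
After op 14 (write(16)): arr=[19 16 4 8 2 26] head=5 tail=2 count=3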